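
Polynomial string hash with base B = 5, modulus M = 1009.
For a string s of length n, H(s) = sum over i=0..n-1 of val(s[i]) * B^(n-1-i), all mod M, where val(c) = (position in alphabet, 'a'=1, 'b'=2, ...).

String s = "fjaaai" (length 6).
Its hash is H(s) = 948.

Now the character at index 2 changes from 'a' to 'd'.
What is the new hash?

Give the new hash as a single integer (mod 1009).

val('a') = 1, val('d') = 4
Position k = 2, exponent = n-1-k = 3
B^3 mod M = 5^3 mod 1009 = 125
Delta = (4 - 1) * 125 mod 1009 = 375
New hash = (948 + 375) mod 1009 = 314

Answer: 314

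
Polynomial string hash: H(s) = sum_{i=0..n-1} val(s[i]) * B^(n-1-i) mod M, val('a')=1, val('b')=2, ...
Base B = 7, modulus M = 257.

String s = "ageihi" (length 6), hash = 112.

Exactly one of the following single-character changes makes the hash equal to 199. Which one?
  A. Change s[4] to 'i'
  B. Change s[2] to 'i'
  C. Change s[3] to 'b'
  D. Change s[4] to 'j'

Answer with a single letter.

Answer: B

Derivation:
Option A: s[4]='h'->'i', delta=(9-8)*7^1 mod 257 = 7, hash=112+7 mod 257 = 119
Option B: s[2]='e'->'i', delta=(9-5)*7^3 mod 257 = 87, hash=112+87 mod 257 = 199 <-- target
Option C: s[3]='i'->'b', delta=(2-9)*7^2 mod 257 = 171, hash=112+171 mod 257 = 26
Option D: s[4]='h'->'j', delta=(10-8)*7^1 mod 257 = 14, hash=112+14 mod 257 = 126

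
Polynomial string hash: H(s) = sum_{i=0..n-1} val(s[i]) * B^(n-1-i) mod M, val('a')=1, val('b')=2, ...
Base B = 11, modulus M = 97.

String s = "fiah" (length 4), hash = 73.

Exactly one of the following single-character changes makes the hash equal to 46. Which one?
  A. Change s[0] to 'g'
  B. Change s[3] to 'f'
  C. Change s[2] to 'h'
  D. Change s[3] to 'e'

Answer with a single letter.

Answer: A

Derivation:
Option A: s[0]='f'->'g', delta=(7-6)*11^3 mod 97 = 70, hash=73+70 mod 97 = 46 <-- target
Option B: s[3]='h'->'f', delta=(6-8)*11^0 mod 97 = 95, hash=73+95 mod 97 = 71
Option C: s[2]='a'->'h', delta=(8-1)*11^1 mod 97 = 77, hash=73+77 mod 97 = 53
Option D: s[3]='h'->'e', delta=(5-8)*11^0 mod 97 = 94, hash=73+94 mod 97 = 70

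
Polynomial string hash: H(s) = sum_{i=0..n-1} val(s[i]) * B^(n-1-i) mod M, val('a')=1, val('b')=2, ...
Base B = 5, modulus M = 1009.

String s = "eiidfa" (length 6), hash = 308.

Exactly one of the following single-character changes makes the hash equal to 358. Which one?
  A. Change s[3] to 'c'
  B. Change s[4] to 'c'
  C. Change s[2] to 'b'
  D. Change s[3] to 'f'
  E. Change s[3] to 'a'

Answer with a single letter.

Answer: D

Derivation:
Option A: s[3]='d'->'c', delta=(3-4)*5^2 mod 1009 = 984, hash=308+984 mod 1009 = 283
Option B: s[4]='f'->'c', delta=(3-6)*5^1 mod 1009 = 994, hash=308+994 mod 1009 = 293
Option C: s[2]='i'->'b', delta=(2-9)*5^3 mod 1009 = 134, hash=308+134 mod 1009 = 442
Option D: s[3]='d'->'f', delta=(6-4)*5^2 mod 1009 = 50, hash=308+50 mod 1009 = 358 <-- target
Option E: s[3]='d'->'a', delta=(1-4)*5^2 mod 1009 = 934, hash=308+934 mod 1009 = 233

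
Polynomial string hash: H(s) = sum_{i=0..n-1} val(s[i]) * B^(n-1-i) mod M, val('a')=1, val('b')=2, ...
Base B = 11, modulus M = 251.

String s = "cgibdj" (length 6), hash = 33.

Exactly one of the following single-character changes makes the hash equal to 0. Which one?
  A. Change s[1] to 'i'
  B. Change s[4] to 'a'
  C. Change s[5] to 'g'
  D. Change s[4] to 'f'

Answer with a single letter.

Answer: B

Derivation:
Option A: s[1]='g'->'i', delta=(9-7)*11^4 mod 251 = 166, hash=33+166 mod 251 = 199
Option B: s[4]='d'->'a', delta=(1-4)*11^1 mod 251 = 218, hash=33+218 mod 251 = 0 <-- target
Option C: s[5]='j'->'g', delta=(7-10)*11^0 mod 251 = 248, hash=33+248 mod 251 = 30
Option D: s[4]='d'->'f', delta=(6-4)*11^1 mod 251 = 22, hash=33+22 mod 251 = 55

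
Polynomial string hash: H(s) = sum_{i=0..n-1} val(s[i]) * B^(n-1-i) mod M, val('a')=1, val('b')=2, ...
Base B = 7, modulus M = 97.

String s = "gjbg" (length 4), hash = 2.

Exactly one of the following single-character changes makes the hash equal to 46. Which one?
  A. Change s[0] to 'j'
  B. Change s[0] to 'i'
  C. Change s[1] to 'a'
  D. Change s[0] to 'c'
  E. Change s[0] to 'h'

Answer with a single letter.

Option A: s[0]='g'->'j', delta=(10-7)*7^3 mod 97 = 59, hash=2+59 mod 97 = 61
Option B: s[0]='g'->'i', delta=(9-7)*7^3 mod 97 = 7, hash=2+7 mod 97 = 9
Option C: s[1]='j'->'a', delta=(1-10)*7^2 mod 97 = 44, hash=2+44 mod 97 = 46 <-- target
Option D: s[0]='g'->'c', delta=(3-7)*7^3 mod 97 = 83, hash=2+83 mod 97 = 85
Option E: s[0]='g'->'h', delta=(8-7)*7^3 mod 97 = 52, hash=2+52 mod 97 = 54

Answer: C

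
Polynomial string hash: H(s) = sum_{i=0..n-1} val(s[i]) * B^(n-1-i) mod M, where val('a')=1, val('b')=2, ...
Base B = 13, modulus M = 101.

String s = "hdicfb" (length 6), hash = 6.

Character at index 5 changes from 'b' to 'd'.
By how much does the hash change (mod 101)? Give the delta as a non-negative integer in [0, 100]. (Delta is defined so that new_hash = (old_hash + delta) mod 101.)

Delta formula: (val(new) - val(old)) * B^(n-1-k) mod M
  val('d') - val('b') = 4 - 2 = 2
  B^(n-1-k) = 13^0 mod 101 = 1
  Delta = 2 * 1 mod 101 = 2

Answer: 2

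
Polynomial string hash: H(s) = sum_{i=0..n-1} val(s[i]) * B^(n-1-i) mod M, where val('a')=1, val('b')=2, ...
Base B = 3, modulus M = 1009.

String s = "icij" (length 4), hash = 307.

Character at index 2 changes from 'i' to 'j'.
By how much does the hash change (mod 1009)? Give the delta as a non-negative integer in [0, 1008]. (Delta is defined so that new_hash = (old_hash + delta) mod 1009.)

Answer: 3

Derivation:
Delta formula: (val(new) - val(old)) * B^(n-1-k) mod M
  val('j') - val('i') = 10 - 9 = 1
  B^(n-1-k) = 3^1 mod 1009 = 3
  Delta = 1 * 3 mod 1009 = 3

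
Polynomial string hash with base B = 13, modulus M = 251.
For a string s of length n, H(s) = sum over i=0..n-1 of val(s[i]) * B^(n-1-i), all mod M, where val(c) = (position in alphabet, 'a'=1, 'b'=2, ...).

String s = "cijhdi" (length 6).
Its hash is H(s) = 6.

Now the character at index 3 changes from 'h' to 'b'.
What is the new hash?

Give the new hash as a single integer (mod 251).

Answer: 247

Derivation:
val('h') = 8, val('b') = 2
Position k = 3, exponent = n-1-k = 2
B^2 mod M = 13^2 mod 251 = 169
Delta = (2 - 8) * 169 mod 251 = 241
New hash = (6 + 241) mod 251 = 247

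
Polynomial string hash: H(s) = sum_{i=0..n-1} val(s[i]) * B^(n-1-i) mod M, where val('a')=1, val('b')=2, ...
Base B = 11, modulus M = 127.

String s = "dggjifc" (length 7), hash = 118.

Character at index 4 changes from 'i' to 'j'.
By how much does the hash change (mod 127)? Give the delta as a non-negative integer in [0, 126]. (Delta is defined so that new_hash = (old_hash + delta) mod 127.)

Delta formula: (val(new) - val(old)) * B^(n-1-k) mod M
  val('j') - val('i') = 10 - 9 = 1
  B^(n-1-k) = 11^2 mod 127 = 121
  Delta = 1 * 121 mod 127 = 121

Answer: 121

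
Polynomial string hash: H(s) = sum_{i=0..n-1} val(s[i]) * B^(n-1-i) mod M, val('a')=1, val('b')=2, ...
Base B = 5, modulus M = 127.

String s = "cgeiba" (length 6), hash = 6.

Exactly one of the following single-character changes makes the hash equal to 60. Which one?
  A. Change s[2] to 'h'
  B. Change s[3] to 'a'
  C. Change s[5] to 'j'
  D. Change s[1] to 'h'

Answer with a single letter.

Answer: B

Derivation:
Option A: s[2]='e'->'h', delta=(8-5)*5^3 mod 127 = 121, hash=6+121 mod 127 = 0
Option B: s[3]='i'->'a', delta=(1-9)*5^2 mod 127 = 54, hash=6+54 mod 127 = 60 <-- target
Option C: s[5]='a'->'j', delta=(10-1)*5^0 mod 127 = 9, hash=6+9 mod 127 = 15
Option D: s[1]='g'->'h', delta=(8-7)*5^4 mod 127 = 117, hash=6+117 mod 127 = 123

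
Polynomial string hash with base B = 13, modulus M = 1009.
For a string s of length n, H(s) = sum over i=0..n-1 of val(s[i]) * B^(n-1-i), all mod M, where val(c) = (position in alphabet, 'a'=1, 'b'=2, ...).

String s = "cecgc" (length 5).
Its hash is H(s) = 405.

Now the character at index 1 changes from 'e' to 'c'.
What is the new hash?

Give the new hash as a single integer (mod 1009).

val('e') = 5, val('c') = 3
Position k = 1, exponent = n-1-k = 3
B^3 mod M = 13^3 mod 1009 = 179
Delta = (3 - 5) * 179 mod 1009 = 651
New hash = (405 + 651) mod 1009 = 47

Answer: 47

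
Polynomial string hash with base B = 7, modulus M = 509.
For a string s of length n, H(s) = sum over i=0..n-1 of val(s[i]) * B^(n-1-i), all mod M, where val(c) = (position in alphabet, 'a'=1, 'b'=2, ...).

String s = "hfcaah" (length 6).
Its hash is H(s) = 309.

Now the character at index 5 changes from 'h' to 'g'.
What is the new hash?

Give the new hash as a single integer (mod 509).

val('h') = 8, val('g') = 7
Position k = 5, exponent = n-1-k = 0
B^0 mod M = 7^0 mod 509 = 1
Delta = (7 - 8) * 1 mod 509 = 508
New hash = (309 + 508) mod 509 = 308

Answer: 308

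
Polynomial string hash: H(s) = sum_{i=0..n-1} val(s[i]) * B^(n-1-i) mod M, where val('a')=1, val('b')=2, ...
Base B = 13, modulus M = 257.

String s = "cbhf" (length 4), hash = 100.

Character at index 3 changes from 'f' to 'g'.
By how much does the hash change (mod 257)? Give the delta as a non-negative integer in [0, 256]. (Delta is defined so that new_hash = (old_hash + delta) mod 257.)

Delta formula: (val(new) - val(old)) * B^(n-1-k) mod M
  val('g') - val('f') = 7 - 6 = 1
  B^(n-1-k) = 13^0 mod 257 = 1
  Delta = 1 * 1 mod 257 = 1

Answer: 1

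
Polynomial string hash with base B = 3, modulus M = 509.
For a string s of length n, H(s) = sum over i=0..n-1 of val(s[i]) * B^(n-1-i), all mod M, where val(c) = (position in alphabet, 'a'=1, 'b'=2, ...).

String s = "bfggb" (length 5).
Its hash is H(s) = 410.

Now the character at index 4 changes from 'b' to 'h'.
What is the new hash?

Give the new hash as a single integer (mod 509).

val('b') = 2, val('h') = 8
Position k = 4, exponent = n-1-k = 0
B^0 mod M = 3^0 mod 509 = 1
Delta = (8 - 2) * 1 mod 509 = 6
New hash = (410 + 6) mod 509 = 416

Answer: 416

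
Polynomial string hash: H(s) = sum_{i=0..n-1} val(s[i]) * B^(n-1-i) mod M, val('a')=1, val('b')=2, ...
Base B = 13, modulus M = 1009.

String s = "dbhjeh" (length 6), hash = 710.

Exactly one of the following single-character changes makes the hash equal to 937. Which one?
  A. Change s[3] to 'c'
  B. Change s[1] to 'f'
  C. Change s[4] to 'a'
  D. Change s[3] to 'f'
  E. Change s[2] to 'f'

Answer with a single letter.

Option A: s[3]='j'->'c', delta=(3-10)*13^2 mod 1009 = 835, hash=710+835 mod 1009 = 536
Option B: s[1]='b'->'f', delta=(6-2)*13^4 mod 1009 = 227, hash=710+227 mod 1009 = 937 <-- target
Option C: s[4]='e'->'a', delta=(1-5)*13^1 mod 1009 = 957, hash=710+957 mod 1009 = 658
Option D: s[3]='j'->'f', delta=(6-10)*13^2 mod 1009 = 333, hash=710+333 mod 1009 = 34
Option E: s[2]='h'->'f', delta=(6-8)*13^3 mod 1009 = 651, hash=710+651 mod 1009 = 352

Answer: B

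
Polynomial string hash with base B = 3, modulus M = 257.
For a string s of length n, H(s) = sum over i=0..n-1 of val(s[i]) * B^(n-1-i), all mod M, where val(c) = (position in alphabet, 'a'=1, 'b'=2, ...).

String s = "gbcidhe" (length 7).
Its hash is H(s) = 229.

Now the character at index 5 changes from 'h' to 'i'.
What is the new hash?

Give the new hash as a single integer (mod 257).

Answer: 232

Derivation:
val('h') = 8, val('i') = 9
Position k = 5, exponent = n-1-k = 1
B^1 mod M = 3^1 mod 257 = 3
Delta = (9 - 8) * 3 mod 257 = 3
New hash = (229 + 3) mod 257 = 232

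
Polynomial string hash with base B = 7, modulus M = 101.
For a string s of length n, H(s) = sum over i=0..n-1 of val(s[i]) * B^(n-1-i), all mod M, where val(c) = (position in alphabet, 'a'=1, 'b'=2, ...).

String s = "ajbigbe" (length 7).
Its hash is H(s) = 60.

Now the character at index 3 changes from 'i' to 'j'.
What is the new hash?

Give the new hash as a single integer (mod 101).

Answer: 100

Derivation:
val('i') = 9, val('j') = 10
Position k = 3, exponent = n-1-k = 3
B^3 mod M = 7^3 mod 101 = 40
Delta = (10 - 9) * 40 mod 101 = 40
New hash = (60 + 40) mod 101 = 100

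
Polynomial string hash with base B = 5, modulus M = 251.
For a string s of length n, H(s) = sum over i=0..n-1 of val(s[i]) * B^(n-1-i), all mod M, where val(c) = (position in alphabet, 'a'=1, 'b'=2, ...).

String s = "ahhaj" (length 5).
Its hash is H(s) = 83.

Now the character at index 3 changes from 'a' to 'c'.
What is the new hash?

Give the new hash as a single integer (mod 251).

Answer: 93

Derivation:
val('a') = 1, val('c') = 3
Position k = 3, exponent = n-1-k = 1
B^1 mod M = 5^1 mod 251 = 5
Delta = (3 - 1) * 5 mod 251 = 10
New hash = (83 + 10) mod 251 = 93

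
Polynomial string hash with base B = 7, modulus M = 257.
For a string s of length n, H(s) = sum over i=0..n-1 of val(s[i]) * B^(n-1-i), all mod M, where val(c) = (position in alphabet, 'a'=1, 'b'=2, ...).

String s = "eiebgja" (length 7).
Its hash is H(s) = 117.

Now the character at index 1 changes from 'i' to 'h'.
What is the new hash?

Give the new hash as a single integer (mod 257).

Answer: 15

Derivation:
val('i') = 9, val('h') = 8
Position k = 1, exponent = n-1-k = 5
B^5 mod M = 7^5 mod 257 = 102
Delta = (8 - 9) * 102 mod 257 = 155
New hash = (117 + 155) mod 257 = 15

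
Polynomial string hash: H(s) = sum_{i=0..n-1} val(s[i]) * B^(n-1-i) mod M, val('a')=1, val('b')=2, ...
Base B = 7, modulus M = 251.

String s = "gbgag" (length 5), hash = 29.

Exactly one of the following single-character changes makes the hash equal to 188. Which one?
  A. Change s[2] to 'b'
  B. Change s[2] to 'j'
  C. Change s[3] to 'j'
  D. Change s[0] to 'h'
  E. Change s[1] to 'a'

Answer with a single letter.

Option A: s[2]='g'->'b', delta=(2-7)*7^2 mod 251 = 6, hash=29+6 mod 251 = 35
Option B: s[2]='g'->'j', delta=(10-7)*7^2 mod 251 = 147, hash=29+147 mod 251 = 176
Option C: s[3]='a'->'j', delta=(10-1)*7^1 mod 251 = 63, hash=29+63 mod 251 = 92
Option D: s[0]='g'->'h', delta=(8-7)*7^4 mod 251 = 142, hash=29+142 mod 251 = 171
Option E: s[1]='b'->'a', delta=(1-2)*7^3 mod 251 = 159, hash=29+159 mod 251 = 188 <-- target

Answer: E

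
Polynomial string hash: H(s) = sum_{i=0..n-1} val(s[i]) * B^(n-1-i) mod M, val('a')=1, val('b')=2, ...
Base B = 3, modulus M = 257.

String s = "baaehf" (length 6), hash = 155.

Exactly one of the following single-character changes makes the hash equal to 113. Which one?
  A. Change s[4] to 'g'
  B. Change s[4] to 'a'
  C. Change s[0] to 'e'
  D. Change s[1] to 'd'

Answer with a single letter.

Answer: C

Derivation:
Option A: s[4]='h'->'g', delta=(7-8)*3^1 mod 257 = 254, hash=155+254 mod 257 = 152
Option B: s[4]='h'->'a', delta=(1-8)*3^1 mod 257 = 236, hash=155+236 mod 257 = 134
Option C: s[0]='b'->'e', delta=(5-2)*3^5 mod 257 = 215, hash=155+215 mod 257 = 113 <-- target
Option D: s[1]='a'->'d', delta=(4-1)*3^4 mod 257 = 243, hash=155+243 mod 257 = 141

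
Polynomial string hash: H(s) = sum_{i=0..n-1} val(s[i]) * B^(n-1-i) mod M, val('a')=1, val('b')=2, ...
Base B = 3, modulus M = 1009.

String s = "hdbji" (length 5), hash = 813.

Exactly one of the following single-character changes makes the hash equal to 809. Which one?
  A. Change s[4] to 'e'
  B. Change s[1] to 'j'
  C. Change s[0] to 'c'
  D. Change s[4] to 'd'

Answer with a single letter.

Option A: s[4]='i'->'e', delta=(5-9)*3^0 mod 1009 = 1005, hash=813+1005 mod 1009 = 809 <-- target
Option B: s[1]='d'->'j', delta=(10-4)*3^3 mod 1009 = 162, hash=813+162 mod 1009 = 975
Option C: s[0]='h'->'c', delta=(3-8)*3^4 mod 1009 = 604, hash=813+604 mod 1009 = 408
Option D: s[4]='i'->'d', delta=(4-9)*3^0 mod 1009 = 1004, hash=813+1004 mod 1009 = 808

Answer: A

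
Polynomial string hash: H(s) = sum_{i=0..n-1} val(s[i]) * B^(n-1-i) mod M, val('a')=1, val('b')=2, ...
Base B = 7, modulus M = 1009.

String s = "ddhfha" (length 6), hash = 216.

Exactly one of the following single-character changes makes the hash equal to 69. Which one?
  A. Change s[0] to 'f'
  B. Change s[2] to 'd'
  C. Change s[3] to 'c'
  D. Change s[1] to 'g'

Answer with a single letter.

Answer: C

Derivation:
Option A: s[0]='d'->'f', delta=(6-4)*7^5 mod 1009 = 317, hash=216+317 mod 1009 = 533
Option B: s[2]='h'->'d', delta=(4-8)*7^3 mod 1009 = 646, hash=216+646 mod 1009 = 862
Option C: s[3]='f'->'c', delta=(3-6)*7^2 mod 1009 = 862, hash=216+862 mod 1009 = 69 <-- target
Option D: s[1]='d'->'g', delta=(7-4)*7^4 mod 1009 = 140, hash=216+140 mod 1009 = 356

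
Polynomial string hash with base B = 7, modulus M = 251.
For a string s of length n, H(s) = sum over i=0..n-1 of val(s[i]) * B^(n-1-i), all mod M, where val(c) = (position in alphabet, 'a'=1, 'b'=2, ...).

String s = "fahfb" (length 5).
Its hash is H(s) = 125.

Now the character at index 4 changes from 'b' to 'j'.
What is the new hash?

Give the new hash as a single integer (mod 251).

Answer: 133

Derivation:
val('b') = 2, val('j') = 10
Position k = 4, exponent = n-1-k = 0
B^0 mod M = 7^0 mod 251 = 1
Delta = (10 - 2) * 1 mod 251 = 8
New hash = (125 + 8) mod 251 = 133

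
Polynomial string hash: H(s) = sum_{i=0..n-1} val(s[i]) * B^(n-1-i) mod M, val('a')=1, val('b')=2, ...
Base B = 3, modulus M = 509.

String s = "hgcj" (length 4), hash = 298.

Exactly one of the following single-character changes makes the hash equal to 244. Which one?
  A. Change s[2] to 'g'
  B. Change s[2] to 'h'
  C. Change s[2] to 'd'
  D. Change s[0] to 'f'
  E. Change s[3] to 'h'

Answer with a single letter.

Option A: s[2]='c'->'g', delta=(7-3)*3^1 mod 509 = 12, hash=298+12 mod 509 = 310
Option B: s[2]='c'->'h', delta=(8-3)*3^1 mod 509 = 15, hash=298+15 mod 509 = 313
Option C: s[2]='c'->'d', delta=(4-3)*3^1 mod 509 = 3, hash=298+3 mod 509 = 301
Option D: s[0]='h'->'f', delta=(6-8)*3^3 mod 509 = 455, hash=298+455 mod 509 = 244 <-- target
Option E: s[3]='j'->'h', delta=(8-10)*3^0 mod 509 = 507, hash=298+507 mod 509 = 296

Answer: D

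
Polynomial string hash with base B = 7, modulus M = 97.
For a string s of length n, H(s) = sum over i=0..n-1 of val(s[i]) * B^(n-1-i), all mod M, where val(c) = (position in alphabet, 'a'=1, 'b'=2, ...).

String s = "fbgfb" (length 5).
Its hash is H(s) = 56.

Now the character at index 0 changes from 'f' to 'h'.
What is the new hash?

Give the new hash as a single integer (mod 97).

val('f') = 6, val('h') = 8
Position k = 0, exponent = n-1-k = 4
B^4 mod M = 7^4 mod 97 = 73
Delta = (8 - 6) * 73 mod 97 = 49
New hash = (56 + 49) mod 97 = 8

Answer: 8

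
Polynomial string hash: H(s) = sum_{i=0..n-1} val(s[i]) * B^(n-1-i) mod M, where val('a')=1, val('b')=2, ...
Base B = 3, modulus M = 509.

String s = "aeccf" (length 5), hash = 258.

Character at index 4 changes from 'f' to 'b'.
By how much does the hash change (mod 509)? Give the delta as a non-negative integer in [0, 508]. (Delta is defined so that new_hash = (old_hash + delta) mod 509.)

Delta formula: (val(new) - val(old)) * B^(n-1-k) mod M
  val('b') - val('f') = 2 - 6 = -4
  B^(n-1-k) = 3^0 mod 509 = 1
  Delta = -4 * 1 mod 509 = 505

Answer: 505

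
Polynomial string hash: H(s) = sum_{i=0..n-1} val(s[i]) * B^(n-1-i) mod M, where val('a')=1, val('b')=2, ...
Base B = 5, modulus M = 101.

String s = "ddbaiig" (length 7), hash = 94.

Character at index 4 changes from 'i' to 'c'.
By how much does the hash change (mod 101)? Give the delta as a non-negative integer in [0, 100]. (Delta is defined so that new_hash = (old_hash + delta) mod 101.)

Answer: 52

Derivation:
Delta formula: (val(new) - val(old)) * B^(n-1-k) mod M
  val('c') - val('i') = 3 - 9 = -6
  B^(n-1-k) = 5^2 mod 101 = 25
  Delta = -6 * 25 mod 101 = 52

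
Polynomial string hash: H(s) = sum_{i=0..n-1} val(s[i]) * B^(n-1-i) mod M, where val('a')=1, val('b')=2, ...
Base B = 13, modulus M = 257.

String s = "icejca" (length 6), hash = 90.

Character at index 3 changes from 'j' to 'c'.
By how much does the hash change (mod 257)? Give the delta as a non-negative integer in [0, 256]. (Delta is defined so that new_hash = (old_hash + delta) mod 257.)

Answer: 102

Derivation:
Delta formula: (val(new) - val(old)) * B^(n-1-k) mod M
  val('c') - val('j') = 3 - 10 = -7
  B^(n-1-k) = 13^2 mod 257 = 169
  Delta = -7 * 169 mod 257 = 102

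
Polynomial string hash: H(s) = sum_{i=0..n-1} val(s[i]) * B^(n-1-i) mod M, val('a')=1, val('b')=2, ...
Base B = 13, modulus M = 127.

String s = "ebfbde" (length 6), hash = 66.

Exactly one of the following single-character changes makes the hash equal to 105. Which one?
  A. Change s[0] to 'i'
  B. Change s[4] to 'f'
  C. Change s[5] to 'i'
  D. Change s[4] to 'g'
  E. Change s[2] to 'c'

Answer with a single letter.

Answer: D

Derivation:
Option A: s[0]='e'->'i', delta=(9-5)*13^5 mod 127 = 34, hash=66+34 mod 127 = 100
Option B: s[4]='d'->'f', delta=(6-4)*13^1 mod 127 = 26, hash=66+26 mod 127 = 92
Option C: s[5]='e'->'i', delta=(9-5)*13^0 mod 127 = 4, hash=66+4 mod 127 = 70
Option D: s[4]='d'->'g', delta=(7-4)*13^1 mod 127 = 39, hash=66+39 mod 127 = 105 <-- target
Option E: s[2]='f'->'c', delta=(3-6)*13^3 mod 127 = 13, hash=66+13 mod 127 = 79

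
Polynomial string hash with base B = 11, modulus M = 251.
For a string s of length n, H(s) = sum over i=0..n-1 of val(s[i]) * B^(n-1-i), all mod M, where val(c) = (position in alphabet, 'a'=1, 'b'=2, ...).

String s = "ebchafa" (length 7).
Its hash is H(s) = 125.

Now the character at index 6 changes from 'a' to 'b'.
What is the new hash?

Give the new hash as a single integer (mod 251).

val('a') = 1, val('b') = 2
Position k = 6, exponent = n-1-k = 0
B^0 mod M = 11^0 mod 251 = 1
Delta = (2 - 1) * 1 mod 251 = 1
New hash = (125 + 1) mod 251 = 126

Answer: 126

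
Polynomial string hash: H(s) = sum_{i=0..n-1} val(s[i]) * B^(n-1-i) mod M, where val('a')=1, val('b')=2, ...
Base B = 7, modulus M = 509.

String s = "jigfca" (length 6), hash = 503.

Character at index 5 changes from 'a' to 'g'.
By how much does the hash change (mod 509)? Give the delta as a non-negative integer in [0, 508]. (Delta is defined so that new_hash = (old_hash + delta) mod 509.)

Answer: 6

Derivation:
Delta formula: (val(new) - val(old)) * B^(n-1-k) mod M
  val('g') - val('a') = 7 - 1 = 6
  B^(n-1-k) = 7^0 mod 509 = 1
  Delta = 6 * 1 mod 509 = 6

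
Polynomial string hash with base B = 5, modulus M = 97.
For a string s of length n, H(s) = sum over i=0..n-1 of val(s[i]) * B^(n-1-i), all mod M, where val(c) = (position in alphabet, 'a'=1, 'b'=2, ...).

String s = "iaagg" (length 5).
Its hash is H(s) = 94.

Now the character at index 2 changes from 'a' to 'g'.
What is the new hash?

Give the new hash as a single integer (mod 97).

Answer: 50

Derivation:
val('a') = 1, val('g') = 7
Position k = 2, exponent = n-1-k = 2
B^2 mod M = 5^2 mod 97 = 25
Delta = (7 - 1) * 25 mod 97 = 53
New hash = (94 + 53) mod 97 = 50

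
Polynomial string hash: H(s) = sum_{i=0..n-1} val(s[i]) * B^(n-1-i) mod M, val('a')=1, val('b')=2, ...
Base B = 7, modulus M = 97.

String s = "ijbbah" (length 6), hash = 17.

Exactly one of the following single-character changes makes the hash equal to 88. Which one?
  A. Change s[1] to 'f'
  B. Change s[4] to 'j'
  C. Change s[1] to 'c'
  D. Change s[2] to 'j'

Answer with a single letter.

Option A: s[1]='j'->'f', delta=(6-10)*7^4 mod 97 = 96, hash=17+96 mod 97 = 16
Option B: s[4]='a'->'j', delta=(10-1)*7^1 mod 97 = 63, hash=17+63 mod 97 = 80
Option C: s[1]='j'->'c', delta=(3-10)*7^4 mod 97 = 71, hash=17+71 mod 97 = 88 <-- target
Option D: s[2]='b'->'j', delta=(10-2)*7^3 mod 97 = 28, hash=17+28 mod 97 = 45

Answer: C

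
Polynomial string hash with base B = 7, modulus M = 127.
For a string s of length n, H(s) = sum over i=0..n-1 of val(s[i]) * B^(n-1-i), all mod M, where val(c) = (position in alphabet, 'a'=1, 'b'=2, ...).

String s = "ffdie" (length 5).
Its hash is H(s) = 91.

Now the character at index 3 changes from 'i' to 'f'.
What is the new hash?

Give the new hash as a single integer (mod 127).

Answer: 70

Derivation:
val('i') = 9, val('f') = 6
Position k = 3, exponent = n-1-k = 1
B^1 mod M = 7^1 mod 127 = 7
Delta = (6 - 9) * 7 mod 127 = 106
New hash = (91 + 106) mod 127 = 70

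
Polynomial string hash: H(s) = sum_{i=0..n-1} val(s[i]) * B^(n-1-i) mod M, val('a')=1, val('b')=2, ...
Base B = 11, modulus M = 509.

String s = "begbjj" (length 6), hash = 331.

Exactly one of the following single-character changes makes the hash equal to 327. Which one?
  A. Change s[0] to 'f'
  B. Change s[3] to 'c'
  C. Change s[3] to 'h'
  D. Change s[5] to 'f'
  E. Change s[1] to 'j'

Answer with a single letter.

Answer: D

Derivation:
Option A: s[0]='b'->'f', delta=(6-2)*11^5 mod 509 = 319, hash=331+319 mod 509 = 141
Option B: s[3]='b'->'c', delta=(3-2)*11^2 mod 509 = 121, hash=331+121 mod 509 = 452
Option C: s[3]='b'->'h', delta=(8-2)*11^2 mod 509 = 217, hash=331+217 mod 509 = 39
Option D: s[5]='j'->'f', delta=(6-10)*11^0 mod 509 = 505, hash=331+505 mod 509 = 327 <-- target
Option E: s[1]='e'->'j', delta=(10-5)*11^4 mod 509 = 418, hash=331+418 mod 509 = 240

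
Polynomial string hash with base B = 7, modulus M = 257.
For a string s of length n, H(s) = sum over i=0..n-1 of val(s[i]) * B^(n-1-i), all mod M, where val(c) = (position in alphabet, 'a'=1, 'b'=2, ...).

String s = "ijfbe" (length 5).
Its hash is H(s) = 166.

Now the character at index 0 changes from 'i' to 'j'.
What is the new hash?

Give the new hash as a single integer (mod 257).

val('i') = 9, val('j') = 10
Position k = 0, exponent = n-1-k = 4
B^4 mod M = 7^4 mod 257 = 88
Delta = (10 - 9) * 88 mod 257 = 88
New hash = (166 + 88) mod 257 = 254

Answer: 254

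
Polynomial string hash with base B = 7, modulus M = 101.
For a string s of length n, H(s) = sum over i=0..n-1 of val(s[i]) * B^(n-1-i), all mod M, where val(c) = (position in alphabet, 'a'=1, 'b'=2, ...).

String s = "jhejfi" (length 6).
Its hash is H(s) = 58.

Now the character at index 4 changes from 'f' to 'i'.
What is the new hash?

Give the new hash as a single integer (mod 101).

val('f') = 6, val('i') = 9
Position k = 4, exponent = n-1-k = 1
B^1 mod M = 7^1 mod 101 = 7
Delta = (9 - 6) * 7 mod 101 = 21
New hash = (58 + 21) mod 101 = 79

Answer: 79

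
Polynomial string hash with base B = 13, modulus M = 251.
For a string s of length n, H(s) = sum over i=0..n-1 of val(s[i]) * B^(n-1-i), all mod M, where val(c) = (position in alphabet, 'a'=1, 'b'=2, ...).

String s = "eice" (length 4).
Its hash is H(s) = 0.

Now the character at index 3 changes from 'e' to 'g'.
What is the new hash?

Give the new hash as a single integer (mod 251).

Answer: 2

Derivation:
val('e') = 5, val('g') = 7
Position k = 3, exponent = n-1-k = 0
B^0 mod M = 13^0 mod 251 = 1
Delta = (7 - 5) * 1 mod 251 = 2
New hash = (0 + 2) mod 251 = 2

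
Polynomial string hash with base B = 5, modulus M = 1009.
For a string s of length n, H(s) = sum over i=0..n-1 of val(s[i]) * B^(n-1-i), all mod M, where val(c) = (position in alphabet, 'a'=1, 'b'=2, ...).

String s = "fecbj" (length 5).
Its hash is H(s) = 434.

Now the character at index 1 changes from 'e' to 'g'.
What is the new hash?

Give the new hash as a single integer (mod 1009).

Answer: 684

Derivation:
val('e') = 5, val('g') = 7
Position k = 1, exponent = n-1-k = 3
B^3 mod M = 5^3 mod 1009 = 125
Delta = (7 - 5) * 125 mod 1009 = 250
New hash = (434 + 250) mod 1009 = 684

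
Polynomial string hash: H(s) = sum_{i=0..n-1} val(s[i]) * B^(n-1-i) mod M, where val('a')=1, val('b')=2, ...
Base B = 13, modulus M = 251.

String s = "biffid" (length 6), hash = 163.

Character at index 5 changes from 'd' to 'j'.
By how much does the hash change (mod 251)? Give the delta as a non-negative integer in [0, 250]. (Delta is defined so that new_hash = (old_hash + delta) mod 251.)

Answer: 6

Derivation:
Delta formula: (val(new) - val(old)) * B^(n-1-k) mod M
  val('j') - val('d') = 10 - 4 = 6
  B^(n-1-k) = 13^0 mod 251 = 1
  Delta = 6 * 1 mod 251 = 6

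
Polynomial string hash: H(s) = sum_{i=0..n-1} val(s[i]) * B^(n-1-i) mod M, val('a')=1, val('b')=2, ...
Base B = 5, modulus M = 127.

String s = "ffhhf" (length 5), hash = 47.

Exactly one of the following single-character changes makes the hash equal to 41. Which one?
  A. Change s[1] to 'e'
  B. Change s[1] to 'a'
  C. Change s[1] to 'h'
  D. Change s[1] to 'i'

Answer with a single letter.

Answer: D

Derivation:
Option A: s[1]='f'->'e', delta=(5-6)*5^3 mod 127 = 2, hash=47+2 mod 127 = 49
Option B: s[1]='f'->'a', delta=(1-6)*5^3 mod 127 = 10, hash=47+10 mod 127 = 57
Option C: s[1]='f'->'h', delta=(8-6)*5^3 mod 127 = 123, hash=47+123 mod 127 = 43
Option D: s[1]='f'->'i', delta=(9-6)*5^3 mod 127 = 121, hash=47+121 mod 127 = 41 <-- target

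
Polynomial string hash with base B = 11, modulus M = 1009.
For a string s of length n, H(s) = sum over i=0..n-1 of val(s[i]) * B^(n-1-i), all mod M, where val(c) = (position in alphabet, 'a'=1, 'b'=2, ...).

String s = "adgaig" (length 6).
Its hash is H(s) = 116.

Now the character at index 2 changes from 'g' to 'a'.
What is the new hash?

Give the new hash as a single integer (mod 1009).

Answer: 202

Derivation:
val('g') = 7, val('a') = 1
Position k = 2, exponent = n-1-k = 3
B^3 mod M = 11^3 mod 1009 = 322
Delta = (1 - 7) * 322 mod 1009 = 86
New hash = (116 + 86) mod 1009 = 202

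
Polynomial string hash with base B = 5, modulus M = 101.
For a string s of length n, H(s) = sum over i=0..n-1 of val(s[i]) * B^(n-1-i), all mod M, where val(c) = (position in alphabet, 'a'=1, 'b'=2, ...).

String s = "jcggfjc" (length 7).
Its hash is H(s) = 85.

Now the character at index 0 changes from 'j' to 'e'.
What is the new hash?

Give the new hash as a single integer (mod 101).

val('j') = 10, val('e') = 5
Position k = 0, exponent = n-1-k = 6
B^6 mod M = 5^6 mod 101 = 71
Delta = (5 - 10) * 71 mod 101 = 49
New hash = (85 + 49) mod 101 = 33

Answer: 33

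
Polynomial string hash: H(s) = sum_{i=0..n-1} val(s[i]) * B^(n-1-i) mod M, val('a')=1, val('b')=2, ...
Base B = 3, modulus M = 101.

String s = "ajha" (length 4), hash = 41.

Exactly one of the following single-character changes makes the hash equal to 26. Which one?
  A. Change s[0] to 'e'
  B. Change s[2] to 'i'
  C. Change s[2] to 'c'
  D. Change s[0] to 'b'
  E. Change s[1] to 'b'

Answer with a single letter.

Answer: C

Derivation:
Option A: s[0]='a'->'e', delta=(5-1)*3^3 mod 101 = 7, hash=41+7 mod 101 = 48
Option B: s[2]='h'->'i', delta=(9-8)*3^1 mod 101 = 3, hash=41+3 mod 101 = 44
Option C: s[2]='h'->'c', delta=(3-8)*3^1 mod 101 = 86, hash=41+86 mod 101 = 26 <-- target
Option D: s[0]='a'->'b', delta=(2-1)*3^3 mod 101 = 27, hash=41+27 mod 101 = 68
Option E: s[1]='j'->'b', delta=(2-10)*3^2 mod 101 = 29, hash=41+29 mod 101 = 70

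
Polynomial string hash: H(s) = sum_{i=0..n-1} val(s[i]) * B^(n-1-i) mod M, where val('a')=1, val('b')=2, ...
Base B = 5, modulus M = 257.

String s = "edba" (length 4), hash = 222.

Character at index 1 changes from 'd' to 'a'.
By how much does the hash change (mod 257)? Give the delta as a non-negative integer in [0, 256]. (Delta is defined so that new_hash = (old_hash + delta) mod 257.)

Answer: 182

Derivation:
Delta formula: (val(new) - val(old)) * B^(n-1-k) mod M
  val('a') - val('d') = 1 - 4 = -3
  B^(n-1-k) = 5^2 mod 257 = 25
  Delta = -3 * 25 mod 257 = 182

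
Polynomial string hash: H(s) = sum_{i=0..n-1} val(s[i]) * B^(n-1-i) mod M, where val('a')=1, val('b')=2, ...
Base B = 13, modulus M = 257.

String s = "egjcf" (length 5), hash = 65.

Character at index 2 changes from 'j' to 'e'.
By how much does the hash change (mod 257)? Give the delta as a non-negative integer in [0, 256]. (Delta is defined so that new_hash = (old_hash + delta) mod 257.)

Delta formula: (val(new) - val(old)) * B^(n-1-k) mod M
  val('e') - val('j') = 5 - 10 = -5
  B^(n-1-k) = 13^2 mod 257 = 169
  Delta = -5 * 169 mod 257 = 183

Answer: 183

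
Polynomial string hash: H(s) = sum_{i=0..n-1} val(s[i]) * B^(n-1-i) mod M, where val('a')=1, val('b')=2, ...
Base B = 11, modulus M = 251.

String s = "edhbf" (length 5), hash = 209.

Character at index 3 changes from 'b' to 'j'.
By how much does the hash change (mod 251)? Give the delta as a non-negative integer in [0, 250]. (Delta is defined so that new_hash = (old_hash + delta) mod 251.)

Answer: 88

Derivation:
Delta formula: (val(new) - val(old)) * B^(n-1-k) mod M
  val('j') - val('b') = 10 - 2 = 8
  B^(n-1-k) = 11^1 mod 251 = 11
  Delta = 8 * 11 mod 251 = 88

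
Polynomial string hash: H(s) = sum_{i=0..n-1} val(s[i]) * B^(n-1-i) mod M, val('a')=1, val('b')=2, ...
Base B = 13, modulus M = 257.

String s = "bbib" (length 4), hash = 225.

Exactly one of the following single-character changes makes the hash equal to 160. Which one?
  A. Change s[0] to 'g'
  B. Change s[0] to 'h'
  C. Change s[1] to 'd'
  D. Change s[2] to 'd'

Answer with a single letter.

Option A: s[0]='b'->'g', delta=(7-2)*13^3 mod 257 = 191, hash=225+191 mod 257 = 159
Option B: s[0]='b'->'h', delta=(8-2)*13^3 mod 257 = 75, hash=225+75 mod 257 = 43
Option C: s[1]='b'->'d', delta=(4-2)*13^2 mod 257 = 81, hash=225+81 mod 257 = 49
Option D: s[2]='i'->'d', delta=(4-9)*13^1 mod 257 = 192, hash=225+192 mod 257 = 160 <-- target

Answer: D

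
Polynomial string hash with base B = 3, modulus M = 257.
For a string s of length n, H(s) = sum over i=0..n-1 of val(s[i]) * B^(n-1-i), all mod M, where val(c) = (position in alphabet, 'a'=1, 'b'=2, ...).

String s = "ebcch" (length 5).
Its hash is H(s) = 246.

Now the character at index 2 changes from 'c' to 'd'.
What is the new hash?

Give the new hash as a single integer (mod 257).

val('c') = 3, val('d') = 4
Position k = 2, exponent = n-1-k = 2
B^2 mod M = 3^2 mod 257 = 9
Delta = (4 - 3) * 9 mod 257 = 9
New hash = (246 + 9) mod 257 = 255

Answer: 255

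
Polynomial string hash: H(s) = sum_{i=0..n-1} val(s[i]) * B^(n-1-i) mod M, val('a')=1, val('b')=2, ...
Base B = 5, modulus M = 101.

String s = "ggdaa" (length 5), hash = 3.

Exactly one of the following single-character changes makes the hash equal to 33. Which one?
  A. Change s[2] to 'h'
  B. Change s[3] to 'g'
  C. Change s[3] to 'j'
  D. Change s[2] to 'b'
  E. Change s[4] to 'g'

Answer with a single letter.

Answer: B

Derivation:
Option A: s[2]='d'->'h', delta=(8-4)*5^2 mod 101 = 100, hash=3+100 mod 101 = 2
Option B: s[3]='a'->'g', delta=(7-1)*5^1 mod 101 = 30, hash=3+30 mod 101 = 33 <-- target
Option C: s[3]='a'->'j', delta=(10-1)*5^1 mod 101 = 45, hash=3+45 mod 101 = 48
Option D: s[2]='d'->'b', delta=(2-4)*5^2 mod 101 = 51, hash=3+51 mod 101 = 54
Option E: s[4]='a'->'g', delta=(7-1)*5^0 mod 101 = 6, hash=3+6 mod 101 = 9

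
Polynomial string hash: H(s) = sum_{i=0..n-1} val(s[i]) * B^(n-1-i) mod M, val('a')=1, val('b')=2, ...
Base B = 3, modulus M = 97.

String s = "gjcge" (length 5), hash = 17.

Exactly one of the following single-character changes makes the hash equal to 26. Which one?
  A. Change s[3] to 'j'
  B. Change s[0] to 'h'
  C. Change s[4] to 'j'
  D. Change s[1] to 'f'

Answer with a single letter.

Option A: s[3]='g'->'j', delta=(10-7)*3^1 mod 97 = 9, hash=17+9 mod 97 = 26 <-- target
Option B: s[0]='g'->'h', delta=(8-7)*3^4 mod 97 = 81, hash=17+81 mod 97 = 1
Option C: s[4]='e'->'j', delta=(10-5)*3^0 mod 97 = 5, hash=17+5 mod 97 = 22
Option D: s[1]='j'->'f', delta=(6-10)*3^3 mod 97 = 86, hash=17+86 mod 97 = 6

Answer: A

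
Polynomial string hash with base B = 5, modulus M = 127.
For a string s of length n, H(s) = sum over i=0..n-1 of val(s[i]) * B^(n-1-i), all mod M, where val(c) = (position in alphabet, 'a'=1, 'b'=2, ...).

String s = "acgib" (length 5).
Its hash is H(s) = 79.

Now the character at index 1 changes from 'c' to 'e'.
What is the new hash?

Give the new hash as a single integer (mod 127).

val('c') = 3, val('e') = 5
Position k = 1, exponent = n-1-k = 3
B^3 mod M = 5^3 mod 127 = 125
Delta = (5 - 3) * 125 mod 127 = 123
New hash = (79 + 123) mod 127 = 75

Answer: 75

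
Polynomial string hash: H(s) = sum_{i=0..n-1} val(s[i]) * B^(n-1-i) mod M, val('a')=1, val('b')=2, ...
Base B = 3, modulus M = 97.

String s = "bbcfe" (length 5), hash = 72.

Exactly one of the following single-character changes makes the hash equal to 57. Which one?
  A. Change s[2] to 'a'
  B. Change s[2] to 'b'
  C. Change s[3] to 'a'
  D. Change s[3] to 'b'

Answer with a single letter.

Answer: C

Derivation:
Option A: s[2]='c'->'a', delta=(1-3)*3^2 mod 97 = 79, hash=72+79 mod 97 = 54
Option B: s[2]='c'->'b', delta=(2-3)*3^2 mod 97 = 88, hash=72+88 mod 97 = 63
Option C: s[3]='f'->'a', delta=(1-6)*3^1 mod 97 = 82, hash=72+82 mod 97 = 57 <-- target
Option D: s[3]='f'->'b', delta=(2-6)*3^1 mod 97 = 85, hash=72+85 mod 97 = 60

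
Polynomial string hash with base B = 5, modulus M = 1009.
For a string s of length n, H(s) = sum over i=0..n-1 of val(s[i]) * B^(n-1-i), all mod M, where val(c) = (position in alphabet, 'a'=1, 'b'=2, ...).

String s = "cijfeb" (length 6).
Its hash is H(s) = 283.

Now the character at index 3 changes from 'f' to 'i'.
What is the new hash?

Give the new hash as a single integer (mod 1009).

Answer: 358

Derivation:
val('f') = 6, val('i') = 9
Position k = 3, exponent = n-1-k = 2
B^2 mod M = 5^2 mod 1009 = 25
Delta = (9 - 6) * 25 mod 1009 = 75
New hash = (283 + 75) mod 1009 = 358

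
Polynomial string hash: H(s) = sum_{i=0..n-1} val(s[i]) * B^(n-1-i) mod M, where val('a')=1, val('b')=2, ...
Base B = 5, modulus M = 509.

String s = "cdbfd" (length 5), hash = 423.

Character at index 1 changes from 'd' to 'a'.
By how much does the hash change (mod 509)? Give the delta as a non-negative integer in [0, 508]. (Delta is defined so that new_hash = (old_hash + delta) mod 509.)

Delta formula: (val(new) - val(old)) * B^(n-1-k) mod M
  val('a') - val('d') = 1 - 4 = -3
  B^(n-1-k) = 5^3 mod 509 = 125
  Delta = -3 * 125 mod 509 = 134

Answer: 134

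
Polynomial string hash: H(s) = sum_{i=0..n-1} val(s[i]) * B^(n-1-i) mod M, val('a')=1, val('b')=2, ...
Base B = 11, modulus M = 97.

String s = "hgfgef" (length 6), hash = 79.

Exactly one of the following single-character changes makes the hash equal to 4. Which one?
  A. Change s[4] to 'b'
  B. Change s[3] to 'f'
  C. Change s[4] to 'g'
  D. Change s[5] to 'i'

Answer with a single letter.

Option A: s[4]='e'->'b', delta=(2-5)*11^1 mod 97 = 64, hash=79+64 mod 97 = 46
Option B: s[3]='g'->'f', delta=(6-7)*11^2 mod 97 = 73, hash=79+73 mod 97 = 55
Option C: s[4]='e'->'g', delta=(7-5)*11^1 mod 97 = 22, hash=79+22 mod 97 = 4 <-- target
Option D: s[5]='f'->'i', delta=(9-6)*11^0 mod 97 = 3, hash=79+3 mod 97 = 82

Answer: C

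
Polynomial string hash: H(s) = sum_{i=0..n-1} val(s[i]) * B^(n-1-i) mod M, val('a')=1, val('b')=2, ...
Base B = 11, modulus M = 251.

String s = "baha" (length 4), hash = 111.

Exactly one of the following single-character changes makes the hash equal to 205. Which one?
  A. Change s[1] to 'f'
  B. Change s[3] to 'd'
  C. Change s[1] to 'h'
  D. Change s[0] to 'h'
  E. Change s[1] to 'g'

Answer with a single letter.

Answer: C

Derivation:
Option A: s[1]='a'->'f', delta=(6-1)*11^2 mod 251 = 103, hash=111+103 mod 251 = 214
Option B: s[3]='a'->'d', delta=(4-1)*11^0 mod 251 = 3, hash=111+3 mod 251 = 114
Option C: s[1]='a'->'h', delta=(8-1)*11^2 mod 251 = 94, hash=111+94 mod 251 = 205 <-- target
Option D: s[0]='b'->'h', delta=(8-2)*11^3 mod 251 = 205, hash=111+205 mod 251 = 65
Option E: s[1]='a'->'g', delta=(7-1)*11^2 mod 251 = 224, hash=111+224 mod 251 = 84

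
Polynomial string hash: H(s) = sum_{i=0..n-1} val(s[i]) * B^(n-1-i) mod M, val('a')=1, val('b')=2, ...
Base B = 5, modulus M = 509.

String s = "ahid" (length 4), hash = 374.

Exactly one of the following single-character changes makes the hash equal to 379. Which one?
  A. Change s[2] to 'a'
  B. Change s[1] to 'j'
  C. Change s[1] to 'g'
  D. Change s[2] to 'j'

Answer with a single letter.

Answer: D

Derivation:
Option A: s[2]='i'->'a', delta=(1-9)*5^1 mod 509 = 469, hash=374+469 mod 509 = 334
Option B: s[1]='h'->'j', delta=(10-8)*5^2 mod 509 = 50, hash=374+50 mod 509 = 424
Option C: s[1]='h'->'g', delta=(7-8)*5^2 mod 509 = 484, hash=374+484 mod 509 = 349
Option D: s[2]='i'->'j', delta=(10-9)*5^1 mod 509 = 5, hash=374+5 mod 509 = 379 <-- target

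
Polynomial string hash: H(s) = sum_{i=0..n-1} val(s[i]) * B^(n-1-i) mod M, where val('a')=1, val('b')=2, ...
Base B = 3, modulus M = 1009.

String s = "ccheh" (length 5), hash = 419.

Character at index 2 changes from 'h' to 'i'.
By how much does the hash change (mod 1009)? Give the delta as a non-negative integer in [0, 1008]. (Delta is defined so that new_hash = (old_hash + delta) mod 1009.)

Answer: 9

Derivation:
Delta formula: (val(new) - val(old)) * B^(n-1-k) mod M
  val('i') - val('h') = 9 - 8 = 1
  B^(n-1-k) = 3^2 mod 1009 = 9
  Delta = 1 * 9 mod 1009 = 9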